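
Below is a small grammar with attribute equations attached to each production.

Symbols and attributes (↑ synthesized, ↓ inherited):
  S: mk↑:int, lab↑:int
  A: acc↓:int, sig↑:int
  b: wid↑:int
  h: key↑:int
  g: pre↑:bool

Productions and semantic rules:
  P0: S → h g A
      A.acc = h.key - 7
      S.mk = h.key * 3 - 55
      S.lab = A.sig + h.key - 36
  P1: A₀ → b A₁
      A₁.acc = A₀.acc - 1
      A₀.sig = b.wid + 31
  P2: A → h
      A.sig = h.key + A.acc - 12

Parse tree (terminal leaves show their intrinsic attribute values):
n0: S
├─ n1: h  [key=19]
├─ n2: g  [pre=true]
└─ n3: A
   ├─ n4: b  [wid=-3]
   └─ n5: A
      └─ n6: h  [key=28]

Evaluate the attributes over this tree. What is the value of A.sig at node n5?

27

1. n1.key = 19  [terminal]
2. n2.pre = true  [terminal]
3. n3.acc = 12  [h.key - 7]
4. n4.wid = -3  [terminal]
5. n5.acc = 11  [A₀.acc - 1]
6. n6.key = 28  [terminal]
7. n5.sig = 27  [h.key + A.acc - 12]
8. n3.sig = 28  [b.wid + 31]
9. n0.mk = 2  [h.key * 3 - 55]
10. n0.lab = 11  [A.sig + h.key - 36]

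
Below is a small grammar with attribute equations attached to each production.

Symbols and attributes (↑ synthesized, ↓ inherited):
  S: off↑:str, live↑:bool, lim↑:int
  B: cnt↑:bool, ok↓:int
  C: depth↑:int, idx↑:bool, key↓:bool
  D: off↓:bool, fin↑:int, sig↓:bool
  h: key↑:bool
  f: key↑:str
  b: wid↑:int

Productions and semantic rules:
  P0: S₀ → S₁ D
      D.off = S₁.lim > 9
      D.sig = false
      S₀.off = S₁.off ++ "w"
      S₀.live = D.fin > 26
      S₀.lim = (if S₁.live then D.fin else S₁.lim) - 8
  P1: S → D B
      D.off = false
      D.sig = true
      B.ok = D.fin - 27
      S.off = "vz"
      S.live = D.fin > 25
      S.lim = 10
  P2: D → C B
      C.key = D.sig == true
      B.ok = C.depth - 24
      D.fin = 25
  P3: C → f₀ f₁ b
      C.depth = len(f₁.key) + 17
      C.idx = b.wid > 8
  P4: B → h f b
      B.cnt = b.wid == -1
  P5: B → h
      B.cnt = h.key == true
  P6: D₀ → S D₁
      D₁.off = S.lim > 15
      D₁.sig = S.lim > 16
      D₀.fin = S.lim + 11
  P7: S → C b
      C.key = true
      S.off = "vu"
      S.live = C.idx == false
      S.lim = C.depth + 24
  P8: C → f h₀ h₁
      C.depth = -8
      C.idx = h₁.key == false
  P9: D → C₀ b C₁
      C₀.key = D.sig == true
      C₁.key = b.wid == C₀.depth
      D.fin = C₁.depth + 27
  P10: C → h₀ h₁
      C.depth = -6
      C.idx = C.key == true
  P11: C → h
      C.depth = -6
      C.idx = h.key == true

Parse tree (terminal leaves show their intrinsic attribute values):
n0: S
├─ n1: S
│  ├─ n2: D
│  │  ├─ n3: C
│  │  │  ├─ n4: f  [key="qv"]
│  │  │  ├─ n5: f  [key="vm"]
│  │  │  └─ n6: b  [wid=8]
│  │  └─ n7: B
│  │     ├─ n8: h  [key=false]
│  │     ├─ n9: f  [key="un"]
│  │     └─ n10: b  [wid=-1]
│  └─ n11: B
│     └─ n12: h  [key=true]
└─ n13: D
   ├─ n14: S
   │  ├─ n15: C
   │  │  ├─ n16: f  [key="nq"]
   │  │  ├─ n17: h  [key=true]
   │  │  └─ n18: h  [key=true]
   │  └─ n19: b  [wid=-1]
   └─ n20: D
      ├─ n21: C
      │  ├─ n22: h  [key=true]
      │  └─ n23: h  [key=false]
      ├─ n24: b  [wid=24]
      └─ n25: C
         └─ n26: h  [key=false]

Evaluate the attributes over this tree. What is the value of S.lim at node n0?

2

1. n2.off = false  [false]
2. n2.sig = true  [true]
3. n3.key = true  [D.sig == true]
4. n4.key = "qv"  [terminal]
5. n5.key = "vm"  [terminal]
6. n6.wid = 8  [terminal]
7. n3.depth = 19  [len(f₁.key) + 17]
8. n3.idx = false  [b.wid > 8]
9. n7.ok = -5  [C.depth - 24]
10. n8.key = false  [terminal]
11. n9.key = "un"  [terminal]
12. n10.wid = -1  [terminal]
13. n7.cnt = true  [b.wid == -1]
14. n2.fin = 25  [25]
15. n11.ok = -2  [D.fin - 27]
16. n12.key = true  [terminal]
17. n11.cnt = true  [h.key == true]
18. n1.off = "vz"  ["vz"]
19. n1.live = false  [D.fin > 25]
20. n1.lim = 10  [10]
21. n13.off = true  [S₁.lim > 9]
22. n13.sig = false  [false]
23. n15.key = true  [true]
24. n16.key = "nq"  [terminal]
25. n17.key = true  [terminal]
26. n18.key = true  [terminal]
27. n15.depth = -8  [-8]
28. n15.idx = false  [h₁.key == false]
29. n19.wid = -1  [terminal]
30. n14.off = "vu"  ["vu"]
31. n14.live = true  [C.idx == false]
32. n14.lim = 16  [C.depth + 24]
33. n20.off = true  [S.lim > 15]
34. n20.sig = false  [S.lim > 16]
35. n21.key = false  [D.sig == true]
36. n22.key = true  [terminal]
37. n23.key = false  [terminal]
38. n21.depth = -6  [-6]
39. n21.idx = false  [C.key == true]
40. n24.wid = 24  [terminal]
41. n25.key = false  [b.wid == C₀.depth]
42. n26.key = false  [terminal]
43. n25.depth = -6  [-6]
44. n25.idx = false  [h.key == true]
45. n20.fin = 21  [C₁.depth + 27]
46. n13.fin = 27  [S.lim + 11]
47. n0.off = "vzw"  [S₁.off ++ "w"]
48. n0.live = true  [D.fin > 26]
49. n0.lim = 2  [(if S₁.live then D.fin else S₁.lim) - 8]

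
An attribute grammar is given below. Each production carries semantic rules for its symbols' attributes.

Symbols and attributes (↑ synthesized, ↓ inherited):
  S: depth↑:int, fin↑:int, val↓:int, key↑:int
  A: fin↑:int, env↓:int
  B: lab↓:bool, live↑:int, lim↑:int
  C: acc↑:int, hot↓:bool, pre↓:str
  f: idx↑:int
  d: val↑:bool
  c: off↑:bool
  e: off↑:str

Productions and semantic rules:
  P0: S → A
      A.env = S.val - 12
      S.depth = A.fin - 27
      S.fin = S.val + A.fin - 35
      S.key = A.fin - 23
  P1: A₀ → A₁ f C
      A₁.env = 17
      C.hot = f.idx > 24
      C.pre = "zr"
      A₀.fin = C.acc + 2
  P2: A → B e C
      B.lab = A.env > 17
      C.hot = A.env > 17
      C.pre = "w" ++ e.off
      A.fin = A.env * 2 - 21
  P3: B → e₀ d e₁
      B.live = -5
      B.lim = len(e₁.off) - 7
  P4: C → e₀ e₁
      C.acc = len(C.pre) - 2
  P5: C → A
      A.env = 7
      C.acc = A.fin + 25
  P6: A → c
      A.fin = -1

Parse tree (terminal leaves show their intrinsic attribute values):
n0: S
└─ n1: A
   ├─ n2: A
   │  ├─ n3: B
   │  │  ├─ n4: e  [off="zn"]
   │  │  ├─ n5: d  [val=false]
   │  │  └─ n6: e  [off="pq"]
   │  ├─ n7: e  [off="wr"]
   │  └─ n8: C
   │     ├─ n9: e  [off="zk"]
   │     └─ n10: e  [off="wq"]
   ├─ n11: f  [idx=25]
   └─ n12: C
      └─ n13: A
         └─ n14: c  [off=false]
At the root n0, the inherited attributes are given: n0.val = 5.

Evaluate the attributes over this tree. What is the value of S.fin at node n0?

1. n0.val = 5  [given at root]
2. n1.env = -7  [S.val - 12]
3. n2.env = 17  [17]
4. n3.lab = false  [A.env > 17]
5. n4.off = "zn"  [terminal]
6. n5.val = false  [terminal]
7. n6.off = "pq"  [terminal]
8. n3.live = -5  [-5]
9. n3.lim = -5  [len(e₁.off) - 7]
10. n7.off = "wr"  [terminal]
11. n8.hot = false  [A.env > 17]
12. n8.pre = "wwr"  ["w" ++ e.off]
13. n9.off = "zk"  [terminal]
14. n10.off = "wq"  [terminal]
15. n8.acc = 1  [len(C.pre) - 2]
16. n2.fin = 13  [A.env * 2 - 21]
17. n11.idx = 25  [terminal]
18. n12.hot = true  [f.idx > 24]
19. n12.pre = "zr"  ["zr"]
20. n13.env = 7  [7]
21. n14.off = false  [terminal]
22. n13.fin = -1  [-1]
23. n12.acc = 24  [A.fin + 25]
24. n1.fin = 26  [C.acc + 2]
25. n0.depth = -1  [A.fin - 27]
26. n0.fin = -4  [S.val + A.fin - 35]
27. n0.key = 3  [A.fin - 23]

-4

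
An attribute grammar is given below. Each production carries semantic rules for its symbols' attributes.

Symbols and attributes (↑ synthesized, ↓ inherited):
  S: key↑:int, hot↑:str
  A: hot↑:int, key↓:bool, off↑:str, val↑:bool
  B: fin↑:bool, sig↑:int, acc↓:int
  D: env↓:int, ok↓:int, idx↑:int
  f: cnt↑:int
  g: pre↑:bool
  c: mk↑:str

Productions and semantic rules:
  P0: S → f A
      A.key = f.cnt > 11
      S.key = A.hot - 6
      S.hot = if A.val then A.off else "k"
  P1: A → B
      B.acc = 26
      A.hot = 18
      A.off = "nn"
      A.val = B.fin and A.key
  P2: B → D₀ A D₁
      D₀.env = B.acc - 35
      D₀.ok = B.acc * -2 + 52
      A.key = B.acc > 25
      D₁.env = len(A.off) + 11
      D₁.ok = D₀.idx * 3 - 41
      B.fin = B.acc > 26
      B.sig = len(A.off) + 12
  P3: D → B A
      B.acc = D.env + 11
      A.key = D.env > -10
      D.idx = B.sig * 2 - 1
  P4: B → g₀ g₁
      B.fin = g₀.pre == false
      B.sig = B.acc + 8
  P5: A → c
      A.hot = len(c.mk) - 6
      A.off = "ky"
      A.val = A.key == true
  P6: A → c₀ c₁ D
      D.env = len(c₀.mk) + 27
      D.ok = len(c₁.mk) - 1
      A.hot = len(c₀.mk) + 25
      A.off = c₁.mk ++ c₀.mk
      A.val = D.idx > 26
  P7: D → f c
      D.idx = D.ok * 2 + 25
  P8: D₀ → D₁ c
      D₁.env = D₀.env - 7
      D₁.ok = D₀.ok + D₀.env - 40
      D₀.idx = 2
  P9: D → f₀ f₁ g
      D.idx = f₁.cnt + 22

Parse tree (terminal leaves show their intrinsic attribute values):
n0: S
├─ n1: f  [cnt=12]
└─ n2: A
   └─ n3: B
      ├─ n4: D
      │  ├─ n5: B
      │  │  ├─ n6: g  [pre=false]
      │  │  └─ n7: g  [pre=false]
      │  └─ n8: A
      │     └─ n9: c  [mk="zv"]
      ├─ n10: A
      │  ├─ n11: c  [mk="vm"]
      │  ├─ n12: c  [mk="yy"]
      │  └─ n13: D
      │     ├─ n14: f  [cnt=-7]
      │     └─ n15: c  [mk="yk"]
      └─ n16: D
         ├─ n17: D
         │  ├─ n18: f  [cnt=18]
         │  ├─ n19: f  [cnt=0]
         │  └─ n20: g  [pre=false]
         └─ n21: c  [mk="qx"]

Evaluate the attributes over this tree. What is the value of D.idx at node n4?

19

1. n1.cnt = 12  [terminal]
2. n2.key = true  [f.cnt > 11]
3. n3.acc = 26  [26]
4. n4.env = -9  [B.acc - 35]
5. n4.ok = 0  [B.acc * -2 + 52]
6. n5.acc = 2  [D.env + 11]
7. n6.pre = false  [terminal]
8. n7.pre = false  [terminal]
9. n5.fin = true  [g₀.pre == false]
10. n5.sig = 10  [B.acc + 8]
11. n8.key = true  [D.env > -10]
12. n9.mk = "zv"  [terminal]
13. n8.hot = -4  [len(c.mk) - 6]
14. n8.off = "ky"  ["ky"]
15. n8.val = true  [A.key == true]
16. n4.idx = 19  [B.sig * 2 - 1]
17. n10.key = true  [B.acc > 25]
18. n11.mk = "vm"  [terminal]
19. n12.mk = "yy"  [terminal]
20. n13.env = 29  [len(c₀.mk) + 27]
21. n13.ok = 1  [len(c₁.mk) - 1]
22. n14.cnt = -7  [terminal]
23. n15.mk = "yk"  [terminal]
24. n13.idx = 27  [D.ok * 2 + 25]
25. n10.hot = 27  [len(c₀.mk) + 25]
26. n10.off = "yyvm"  [c₁.mk ++ c₀.mk]
27. n10.val = true  [D.idx > 26]
28. n16.env = 15  [len(A.off) + 11]
29. n16.ok = 16  [D₀.idx * 3 - 41]
30. n17.env = 8  [D₀.env - 7]
31. n17.ok = -9  [D₀.ok + D₀.env - 40]
32. n18.cnt = 18  [terminal]
33. n19.cnt = 0  [terminal]
34. n20.pre = false  [terminal]
35. n17.idx = 22  [f₁.cnt + 22]
36. n21.mk = "qx"  [terminal]
37. n16.idx = 2  [2]
38. n3.fin = false  [B.acc > 26]
39. n3.sig = 16  [len(A.off) + 12]
40. n2.hot = 18  [18]
41. n2.off = "nn"  ["nn"]
42. n2.val = false  [B.fin and A.key]
43. n0.key = 12  [A.hot - 6]
44. n0.hot = "k"  [if A.val then A.off else "k"]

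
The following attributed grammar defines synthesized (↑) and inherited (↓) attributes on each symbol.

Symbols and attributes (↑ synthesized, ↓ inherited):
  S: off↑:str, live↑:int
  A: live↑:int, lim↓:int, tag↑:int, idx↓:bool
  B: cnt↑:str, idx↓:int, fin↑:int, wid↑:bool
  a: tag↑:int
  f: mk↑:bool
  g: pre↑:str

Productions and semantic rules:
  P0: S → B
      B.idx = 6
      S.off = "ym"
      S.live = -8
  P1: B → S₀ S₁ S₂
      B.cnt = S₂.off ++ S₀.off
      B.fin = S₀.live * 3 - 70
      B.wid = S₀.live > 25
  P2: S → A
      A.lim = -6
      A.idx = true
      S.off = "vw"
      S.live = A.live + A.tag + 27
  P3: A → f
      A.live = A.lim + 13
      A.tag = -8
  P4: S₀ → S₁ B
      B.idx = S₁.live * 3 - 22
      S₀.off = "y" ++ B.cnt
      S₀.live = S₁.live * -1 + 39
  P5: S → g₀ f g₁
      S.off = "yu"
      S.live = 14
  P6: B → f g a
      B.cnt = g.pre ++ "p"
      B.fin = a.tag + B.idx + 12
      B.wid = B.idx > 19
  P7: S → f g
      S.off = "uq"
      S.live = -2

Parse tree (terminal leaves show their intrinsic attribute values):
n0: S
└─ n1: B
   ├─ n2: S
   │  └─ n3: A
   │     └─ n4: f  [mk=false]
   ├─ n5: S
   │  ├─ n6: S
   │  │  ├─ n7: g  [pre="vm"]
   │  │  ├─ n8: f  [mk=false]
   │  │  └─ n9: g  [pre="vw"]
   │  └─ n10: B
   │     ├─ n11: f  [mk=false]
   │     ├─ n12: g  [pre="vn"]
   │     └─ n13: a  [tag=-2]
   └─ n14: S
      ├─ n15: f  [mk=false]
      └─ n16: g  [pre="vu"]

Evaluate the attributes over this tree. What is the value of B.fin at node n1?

8

1. n1.idx = 6  [6]
2. n3.lim = -6  [-6]
3. n3.idx = true  [true]
4. n4.mk = false  [terminal]
5. n3.live = 7  [A.lim + 13]
6. n3.tag = -8  [-8]
7. n2.off = "vw"  ["vw"]
8. n2.live = 26  [A.live + A.tag + 27]
9. n7.pre = "vm"  [terminal]
10. n8.mk = false  [terminal]
11. n9.pre = "vw"  [terminal]
12. n6.off = "yu"  ["yu"]
13. n6.live = 14  [14]
14. n10.idx = 20  [S₁.live * 3 - 22]
15. n11.mk = false  [terminal]
16. n12.pre = "vn"  [terminal]
17. n13.tag = -2  [terminal]
18. n10.cnt = "vnp"  [g.pre ++ "p"]
19. n10.fin = 30  [a.tag + B.idx + 12]
20. n10.wid = true  [B.idx > 19]
21. n5.off = "yvnp"  ["y" ++ B.cnt]
22. n5.live = 25  [S₁.live * -1 + 39]
23. n15.mk = false  [terminal]
24. n16.pre = "vu"  [terminal]
25. n14.off = "uq"  ["uq"]
26. n14.live = -2  [-2]
27. n1.cnt = "uqvw"  [S₂.off ++ S₀.off]
28. n1.fin = 8  [S₀.live * 3 - 70]
29. n1.wid = true  [S₀.live > 25]
30. n0.off = "ym"  ["ym"]
31. n0.live = -8  [-8]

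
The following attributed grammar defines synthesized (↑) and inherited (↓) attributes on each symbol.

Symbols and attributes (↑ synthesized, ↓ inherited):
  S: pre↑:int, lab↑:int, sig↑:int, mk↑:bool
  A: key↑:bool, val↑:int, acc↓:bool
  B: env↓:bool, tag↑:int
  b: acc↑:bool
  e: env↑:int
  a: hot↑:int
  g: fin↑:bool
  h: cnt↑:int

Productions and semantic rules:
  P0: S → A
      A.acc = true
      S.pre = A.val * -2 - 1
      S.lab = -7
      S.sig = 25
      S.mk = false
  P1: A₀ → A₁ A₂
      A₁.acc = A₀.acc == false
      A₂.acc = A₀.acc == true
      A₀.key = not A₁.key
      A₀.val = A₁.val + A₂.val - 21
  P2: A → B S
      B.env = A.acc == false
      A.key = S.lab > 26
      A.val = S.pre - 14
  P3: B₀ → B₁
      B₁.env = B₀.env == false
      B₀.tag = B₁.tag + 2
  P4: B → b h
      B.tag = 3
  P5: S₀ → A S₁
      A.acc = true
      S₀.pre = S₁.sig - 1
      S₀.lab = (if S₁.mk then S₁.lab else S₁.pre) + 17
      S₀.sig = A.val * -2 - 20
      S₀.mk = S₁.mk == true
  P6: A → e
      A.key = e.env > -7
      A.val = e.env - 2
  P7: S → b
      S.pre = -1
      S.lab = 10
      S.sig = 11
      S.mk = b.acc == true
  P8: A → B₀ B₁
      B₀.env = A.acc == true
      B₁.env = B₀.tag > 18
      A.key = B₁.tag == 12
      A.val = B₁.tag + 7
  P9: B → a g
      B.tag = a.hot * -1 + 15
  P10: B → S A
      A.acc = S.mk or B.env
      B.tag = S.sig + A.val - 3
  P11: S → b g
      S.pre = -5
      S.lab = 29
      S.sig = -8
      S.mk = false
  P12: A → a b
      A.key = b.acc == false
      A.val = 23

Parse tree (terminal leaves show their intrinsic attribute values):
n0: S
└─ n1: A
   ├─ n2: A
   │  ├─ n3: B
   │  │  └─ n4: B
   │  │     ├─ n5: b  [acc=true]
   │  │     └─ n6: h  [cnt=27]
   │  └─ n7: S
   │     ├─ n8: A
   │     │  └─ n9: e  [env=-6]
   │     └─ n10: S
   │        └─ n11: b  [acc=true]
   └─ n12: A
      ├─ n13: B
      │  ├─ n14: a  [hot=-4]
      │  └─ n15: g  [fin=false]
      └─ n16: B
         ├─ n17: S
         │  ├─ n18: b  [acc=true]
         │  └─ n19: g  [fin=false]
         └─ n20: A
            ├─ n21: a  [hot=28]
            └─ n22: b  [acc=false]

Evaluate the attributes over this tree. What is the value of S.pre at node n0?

11

1. n1.acc = true  [true]
2. n2.acc = false  [A₀.acc == false]
3. n3.env = true  [A.acc == false]
4. n4.env = false  [B₀.env == false]
5. n5.acc = true  [terminal]
6. n6.cnt = 27  [terminal]
7. n4.tag = 3  [3]
8. n3.tag = 5  [B₁.tag + 2]
9. n8.acc = true  [true]
10. n9.env = -6  [terminal]
11. n8.key = true  [e.env > -7]
12. n8.val = -8  [e.env - 2]
13. n11.acc = true  [terminal]
14. n10.pre = -1  [-1]
15. n10.lab = 10  [10]
16. n10.sig = 11  [11]
17. n10.mk = true  [b.acc == true]
18. n7.pre = 10  [S₁.sig - 1]
19. n7.lab = 27  [(if S₁.mk then S₁.lab else S₁.pre) + 17]
20. n7.sig = -4  [A.val * -2 - 20]
21. n7.mk = true  [S₁.mk == true]
22. n2.key = true  [S.lab > 26]
23. n2.val = -4  [S.pre - 14]
24. n12.acc = true  [A₀.acc == true]
25. n13.env = true  [A.acc == true]
26. n14.hot = -4  [terminal]
27. n15.fin = false  [terminal]
28. n13.tag = 19  [a.hot * -1 + 15]
29. n16.env = true  [B₀.tag > 18]
30. n18.acc = true  [terminal]
31. n19.fin = false  [terminal]
32. n17.pre = -5  [-5]
33. n17.lab = 29  [29]
34. n17.sig = -8  [-8]
35. n17.mk = false  [false]
36. n20.acc = true  [S.mk or B.env]
37. n21.hot = 28  [terminal]
38. n22.acc = false  [terminal]
39. n20.key = true  [b.acc == false]
40. n20.val = 23  [23]
41. n16.tag = 12  [S.sig + A.val - 3]
42. n12.key = true  [B₁.tag == 12]
43. n12.val = 19  [B₁.tag + 7]
44. n1.key = false  [not A₁.key]
45. n1.val = -6  [A₁.val + A₂.val - 21]
46. n0.pre = 11  [A.val * -2 - 1]
47. n0.lab = -7  [-7]
48. n0.sig = 25  [25]
49. n0.mk = false  [false]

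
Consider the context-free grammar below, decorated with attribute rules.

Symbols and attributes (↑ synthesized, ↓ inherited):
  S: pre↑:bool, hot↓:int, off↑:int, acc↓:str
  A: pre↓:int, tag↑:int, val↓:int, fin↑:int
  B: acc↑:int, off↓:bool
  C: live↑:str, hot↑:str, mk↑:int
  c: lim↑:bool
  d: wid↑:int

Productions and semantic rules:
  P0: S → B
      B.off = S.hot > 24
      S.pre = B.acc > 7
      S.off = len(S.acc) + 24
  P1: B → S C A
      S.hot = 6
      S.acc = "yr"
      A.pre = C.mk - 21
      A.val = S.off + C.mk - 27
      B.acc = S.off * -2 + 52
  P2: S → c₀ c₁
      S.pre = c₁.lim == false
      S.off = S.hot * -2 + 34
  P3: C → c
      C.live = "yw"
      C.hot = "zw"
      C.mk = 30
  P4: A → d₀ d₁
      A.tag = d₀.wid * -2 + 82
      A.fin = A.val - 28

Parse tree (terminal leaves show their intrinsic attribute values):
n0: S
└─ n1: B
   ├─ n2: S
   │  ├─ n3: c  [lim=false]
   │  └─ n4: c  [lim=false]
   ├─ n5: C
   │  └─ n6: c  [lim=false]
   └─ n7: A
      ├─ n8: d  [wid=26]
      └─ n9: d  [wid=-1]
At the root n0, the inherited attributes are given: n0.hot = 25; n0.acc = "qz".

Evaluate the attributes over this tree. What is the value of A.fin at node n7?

-3

1. n0.hot = 25  [given at root]
2. n0.acc = "qz"  [given at root]
3. n1.off = true  [S.hot > 24]
4. n2.hot = 6  [6]
5. n2.acc = "yr"  ["yr"]
6. n3.lim = false  [terminal]
7. n4.lim = false  [terminal]
8. n2.pre = true  [c₁.lim == false]
9. n2.off = 22  [S.hot * -2 + 34]
10. n6.lim = false  [terminal]
11. n5.live = "yw"  ["yw"]
12. n5.hot = "zw"  ["zw"]
13. n5.mk = 30  [30]
14. n7.pre = 9  [C.mk - 21]
15. n7.val = 25  [S.off + C.mk - 27]
16. n8.wid = 26  [terminal]
17. n9.wid = -1  [terminal]
18. n7.tag = 30  [d₀.wid * -2 + 82]
19. n7.fin = -3  [A.val - 28]
20. n1.acc = 8  [S.off * -2 + 52]
21. n0.pre = true  [B.acc > 7]
22. n0.off = 26  [len(S.acc) + 24]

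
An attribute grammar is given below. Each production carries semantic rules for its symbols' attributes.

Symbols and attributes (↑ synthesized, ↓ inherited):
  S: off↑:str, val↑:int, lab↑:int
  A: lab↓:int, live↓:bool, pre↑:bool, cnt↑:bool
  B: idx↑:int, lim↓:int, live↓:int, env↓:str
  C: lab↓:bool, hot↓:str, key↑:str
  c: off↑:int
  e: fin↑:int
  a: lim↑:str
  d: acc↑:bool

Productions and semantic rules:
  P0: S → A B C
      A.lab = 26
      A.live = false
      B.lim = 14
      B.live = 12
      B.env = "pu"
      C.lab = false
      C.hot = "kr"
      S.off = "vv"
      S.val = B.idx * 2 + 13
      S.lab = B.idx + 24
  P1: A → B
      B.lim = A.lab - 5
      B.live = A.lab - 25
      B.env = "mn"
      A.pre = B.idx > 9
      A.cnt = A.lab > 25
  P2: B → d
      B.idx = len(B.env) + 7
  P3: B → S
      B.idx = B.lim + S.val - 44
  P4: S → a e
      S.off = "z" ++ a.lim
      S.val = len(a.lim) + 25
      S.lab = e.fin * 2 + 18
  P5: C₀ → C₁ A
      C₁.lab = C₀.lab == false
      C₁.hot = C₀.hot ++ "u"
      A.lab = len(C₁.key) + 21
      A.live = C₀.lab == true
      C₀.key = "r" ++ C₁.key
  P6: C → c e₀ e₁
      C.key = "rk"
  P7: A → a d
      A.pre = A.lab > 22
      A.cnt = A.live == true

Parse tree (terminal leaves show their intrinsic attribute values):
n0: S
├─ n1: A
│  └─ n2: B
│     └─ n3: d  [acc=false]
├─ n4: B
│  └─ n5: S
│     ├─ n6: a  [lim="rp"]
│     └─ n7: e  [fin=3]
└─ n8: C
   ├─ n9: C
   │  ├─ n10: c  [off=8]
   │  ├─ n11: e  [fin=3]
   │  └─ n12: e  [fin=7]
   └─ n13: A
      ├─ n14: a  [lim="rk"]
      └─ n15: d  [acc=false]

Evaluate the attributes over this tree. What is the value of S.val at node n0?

7

1. n1.lab = 26  [26]
2. n1.live = false  [false]
3. n2.lim = 21  [A.lab - 5]
4. n2.live = 1  [A.lab - 25]
5. n2.env = "mn"  ["mn"]
6. n3.acc = false  [terminal]
7. n2.idx = 9  [len(B.env) + 7]
8. n1.pre = false  [B.idx > 9]
9. n1.cnt = true  [A.lab > 25]
10. n4.lim = 14  [14]
11. n4.live = 12  [12]
12. n4.env = "pu"  ["pu"]
13. n6.lim = "rp"  [terminal]
14. n7.fin = 3  [terminal]
15. n5.off = "zrp"  ["z" ++ a.lim]
16. n5.val = 27  [len(a.lim) + 25]
17. n5.lab = 24  [e.fin * 2 + 18]
18. n4.idx = -3  [B.lim + S.val - 44]
19. n8.lab = false  [false]
20. n8.hot = "kr"  ["kr"]
21. n9.lab = true  [C₀.lab == false]
22. n9.hot = "kru"  [C₀.hot ++ "u"]
23. n10.off = 8  [terminal]
24. n11.fin = 3  [terminal]
25. n12.fin = 7  [terminal]
26. n9.key = "rk"  ["rk"]
27. n13.lab = 23  [len(C₁.key) + 21]
28. n13.live = false  [C₀.lab == true]
29. n14.lim = "rk"  [terminal]
30. n15.acc = false  [terminal]
31. n13.pre = true  [A.lab > 22]
32. n13.cnt = false  [A.live == true]
33. n8.key = "rrk"  ["r" ++ C₁.key]
34. n0.off = "vv"  ["vv"]
35. n0.val = 7  [B.idx * 2 + 13]
36. n0.lab = 21  [B.idx + 24]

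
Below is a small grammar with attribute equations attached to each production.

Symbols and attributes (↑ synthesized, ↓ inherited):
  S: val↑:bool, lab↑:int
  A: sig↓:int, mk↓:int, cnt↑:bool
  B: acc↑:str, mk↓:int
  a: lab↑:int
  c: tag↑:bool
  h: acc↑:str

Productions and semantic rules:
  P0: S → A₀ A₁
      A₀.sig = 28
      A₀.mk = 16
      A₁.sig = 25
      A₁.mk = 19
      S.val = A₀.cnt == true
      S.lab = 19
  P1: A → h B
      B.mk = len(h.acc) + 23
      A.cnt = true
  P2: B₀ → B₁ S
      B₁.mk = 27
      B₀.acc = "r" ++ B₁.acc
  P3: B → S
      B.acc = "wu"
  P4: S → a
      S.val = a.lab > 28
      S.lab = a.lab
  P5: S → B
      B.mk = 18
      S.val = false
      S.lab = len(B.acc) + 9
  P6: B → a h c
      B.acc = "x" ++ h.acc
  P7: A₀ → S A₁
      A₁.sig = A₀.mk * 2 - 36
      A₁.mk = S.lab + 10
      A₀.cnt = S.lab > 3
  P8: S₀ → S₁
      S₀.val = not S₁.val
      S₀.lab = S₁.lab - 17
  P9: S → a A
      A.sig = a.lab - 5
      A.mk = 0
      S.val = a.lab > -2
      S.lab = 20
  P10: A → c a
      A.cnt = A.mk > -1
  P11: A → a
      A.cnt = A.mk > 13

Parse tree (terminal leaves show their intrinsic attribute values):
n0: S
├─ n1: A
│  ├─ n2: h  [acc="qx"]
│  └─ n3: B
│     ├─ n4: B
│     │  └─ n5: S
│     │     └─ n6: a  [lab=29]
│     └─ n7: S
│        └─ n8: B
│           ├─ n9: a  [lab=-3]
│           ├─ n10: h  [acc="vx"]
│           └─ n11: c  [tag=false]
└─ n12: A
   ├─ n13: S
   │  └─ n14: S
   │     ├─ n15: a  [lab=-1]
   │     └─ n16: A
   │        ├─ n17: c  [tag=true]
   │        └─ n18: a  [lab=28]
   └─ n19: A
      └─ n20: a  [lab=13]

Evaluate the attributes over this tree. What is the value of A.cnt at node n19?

false

1. n1.sig = 28  [28]
2. n1.mk = 16  [16]
3. n2.acc = "qx"  [terminal]
4. n3.mk = 25  [len(h.acc) + 23]
5. n4.mk = 27  [27]
6. n6.lab = 29  [terminal]
7. n5.val = true  [a.lab > 28]
8. n5.lab = 29  [a.lab]
9. n4.acc = "wu"  ["wu"]
10. n8.mk = 18  [18]
11. n9.lab = -3  [terminal]
12. n10.acc = "vx"  [terminal]
13. n11.tag = false  [terminal]
14. n8.acc = "xvx"  ["x" ++ h.acc]
15. n7.val = false  [false]
16. n7.lab = 12  [len(B.acc) + 9]
17. n3.acc = "rwu"  ["r" ++ B₁.acc]
18. n1.cnt = true  [true]
19. n12.sig = 25  [25]
20. n12.mk = 19  [19]
21. n15.lab = -1  [terminal]
22. n16.sig = -6  [a.lab - 5]
23. n16.mk = 0  [0]
24. n17.tag = true  [terminal]
25. n18.lab = 28  [terminal]
26. n16.cnt = true  [A.mk > -1]
27. n14.val = true  [a.lab > -2]
28. n14.lab = 20  [20]
29. n13.val = false  [not S₁.val]
30. n13.lab = 3  [S₁.lab - 17]
31. n19.sig = 2  [A₀.mk * 2 - 36]
32. n19.mk = 13  [S.lab + 10]
33. n20.lab = 13  [terminal]
34. n19.cnt = false  [A.mk > 13]
35. n12.cnt = false  [S.lab > 3]
36. n0.val = true  [A₀.cnt == true]
37. n0.lab = 19  [19]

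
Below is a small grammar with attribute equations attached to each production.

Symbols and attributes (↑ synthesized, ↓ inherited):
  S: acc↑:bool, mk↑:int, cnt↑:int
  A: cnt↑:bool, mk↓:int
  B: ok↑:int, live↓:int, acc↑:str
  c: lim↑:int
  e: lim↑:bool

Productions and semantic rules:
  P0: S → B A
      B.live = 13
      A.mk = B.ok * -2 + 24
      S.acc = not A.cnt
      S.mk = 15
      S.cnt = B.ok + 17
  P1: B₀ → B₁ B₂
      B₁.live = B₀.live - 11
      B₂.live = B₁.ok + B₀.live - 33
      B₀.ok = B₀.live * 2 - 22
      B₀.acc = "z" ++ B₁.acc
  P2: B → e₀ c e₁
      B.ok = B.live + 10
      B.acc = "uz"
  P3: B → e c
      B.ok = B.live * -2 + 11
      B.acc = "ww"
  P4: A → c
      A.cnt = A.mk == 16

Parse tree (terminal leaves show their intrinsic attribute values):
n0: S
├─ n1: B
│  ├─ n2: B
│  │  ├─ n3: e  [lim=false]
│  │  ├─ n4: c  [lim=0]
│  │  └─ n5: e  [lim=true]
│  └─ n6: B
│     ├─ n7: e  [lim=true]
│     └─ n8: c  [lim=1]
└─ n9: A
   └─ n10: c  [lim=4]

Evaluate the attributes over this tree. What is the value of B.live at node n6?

1. n1.live = 13  [13]
2. n2.live = 2  [B₀.live - 11]
3. n3.lim = false  [terminal]
4. n4.lim = 0  [terminal]
5. n5.lim = true  [terminal]
6. n2.ok = 12  [B.live + 10]
7. n2.acc = "uz"  ["uz"]
8. n6.live = -8  [B₁.ok + B₀.live - 33]
9. n7.lim = true  [terminal]
10. n8.lim = 1  [terminal]
11. n6.ok = 27  [B.live * -2 + 11]
12. n6.acc = "ww"  ["ww"]
13. n1.ok = 4  [B₀.live * 2 - 22]
14. n1.acc = "zuz"  ["z" ++ B₁.acc]
15. n9.mk = 16  [B.ok * -2 + 24]
16. n10.lim = 4  [terminal]
17. n9.cnt = true  [A.mk == 16]
18. n0.acc = false  [not A.cnt]
19. n0.mk = 15  [15]
20. n0.cnt = 21  [B.ok + 17]

-8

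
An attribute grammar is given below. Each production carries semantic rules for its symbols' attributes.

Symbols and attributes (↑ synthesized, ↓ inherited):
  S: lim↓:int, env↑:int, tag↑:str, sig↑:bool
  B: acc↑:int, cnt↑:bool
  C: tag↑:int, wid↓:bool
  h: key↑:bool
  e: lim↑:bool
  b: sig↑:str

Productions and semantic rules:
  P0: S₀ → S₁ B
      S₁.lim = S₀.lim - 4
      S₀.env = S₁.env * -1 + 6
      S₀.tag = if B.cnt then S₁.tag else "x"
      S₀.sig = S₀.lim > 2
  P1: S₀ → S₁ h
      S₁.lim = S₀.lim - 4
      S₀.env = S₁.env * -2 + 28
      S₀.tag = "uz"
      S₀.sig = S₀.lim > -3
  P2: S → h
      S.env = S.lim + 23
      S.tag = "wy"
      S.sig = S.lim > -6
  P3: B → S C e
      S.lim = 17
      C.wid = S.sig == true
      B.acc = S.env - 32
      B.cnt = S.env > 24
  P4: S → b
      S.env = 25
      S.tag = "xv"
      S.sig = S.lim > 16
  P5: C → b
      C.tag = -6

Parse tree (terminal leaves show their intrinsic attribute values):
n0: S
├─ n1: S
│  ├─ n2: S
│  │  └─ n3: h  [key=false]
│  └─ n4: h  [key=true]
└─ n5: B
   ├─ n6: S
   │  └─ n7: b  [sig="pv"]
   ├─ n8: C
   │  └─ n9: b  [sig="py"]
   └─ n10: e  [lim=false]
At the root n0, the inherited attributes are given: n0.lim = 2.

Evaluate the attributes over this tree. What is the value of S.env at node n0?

12

1. n0.lim = 2  [given at root]
2. n1.lim = -2  [S₀.lim - 4]
3. n2.lim = -6  [S₀.lim - 4]
4. n3.key = false  [terminal]
5. n2.env = 17  [S.lim + 23]
6. n2.tag = "wy"  ["wy"]
7. n2.sig = false  [S.lim > -6]
8. n4.key = true  [terminal]
9. n1.env = -6  [S₁.env * -2 + 28]
10. n1.tag = "uz"  ["uz"]
11. n1.sig = true  [S₀.lim > -3]
12. n6.lim = 17  [17]
13. n7.sig = "pv"  [terminal]
14. n6.env = 25  [25]
15. n6.tag = "xv"  ["xv"]
16. n6.sig = true  [S.lim > 16]
17. n8.wid = true  [S.sig == true]
18. n9.sig = "py"  [terminal]
19. n8.tag = -6  [-6]
20. n10.lim = false  [terminal]
21. n5.acc = -7  [S.env - 32]
22. n5.cnt = true  [S.env > 24]
23. n0.env = 12  [S₁.env * -1 + 6]
24. n0.tag = "uz"  [if B.cnt then S₁.tag else "x"]
25. n0.sig = false  [S₀.lim > 2]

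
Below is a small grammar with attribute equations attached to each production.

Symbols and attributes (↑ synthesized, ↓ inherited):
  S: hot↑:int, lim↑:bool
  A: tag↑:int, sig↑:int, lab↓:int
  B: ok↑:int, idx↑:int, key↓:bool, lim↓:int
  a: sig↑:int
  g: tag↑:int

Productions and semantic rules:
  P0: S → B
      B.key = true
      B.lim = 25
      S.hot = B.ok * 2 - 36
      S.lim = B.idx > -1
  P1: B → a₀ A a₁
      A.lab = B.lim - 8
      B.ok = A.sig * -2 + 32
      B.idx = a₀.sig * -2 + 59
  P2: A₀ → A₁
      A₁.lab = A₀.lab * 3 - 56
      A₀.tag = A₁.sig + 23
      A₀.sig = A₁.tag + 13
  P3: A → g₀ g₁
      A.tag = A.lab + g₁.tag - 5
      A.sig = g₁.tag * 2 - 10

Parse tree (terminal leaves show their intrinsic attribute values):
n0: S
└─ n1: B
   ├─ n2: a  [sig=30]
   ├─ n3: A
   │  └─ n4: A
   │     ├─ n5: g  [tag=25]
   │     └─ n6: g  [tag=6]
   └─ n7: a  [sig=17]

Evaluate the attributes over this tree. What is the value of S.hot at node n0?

-8

1. n1.key = true  [true]
2. n1.lim = 25  [25]
3. n2.sig = 30  [terminal]
4. n3.lab = 17  [B.lim - 8]
5. n4.lab = -5  [A₀.lab * 3 - 56]
6. n5.tag = 25  [terminal]
7. n6.tag = 6  [terminal]
8. n4.tag = -4  [A.lab + g₁.tag - 5]
9. n4.sig = 2  [g₁.tag * 2 - 10]
10. n3.tag = 25  [A₁.sig + 23]
11. n3.sig = 9  [A₁.tag + 13]
12. n7.sig = 17  [terminal]
13. n1.ok = 14  [A.sig * -2 + 32]
14. n1.idx = -1  [a₀.sig * -2 + 59]
15. n0.hot = -8  [B.ok * 2 - 36]
16. n0.lim = false  [B.idx > -1]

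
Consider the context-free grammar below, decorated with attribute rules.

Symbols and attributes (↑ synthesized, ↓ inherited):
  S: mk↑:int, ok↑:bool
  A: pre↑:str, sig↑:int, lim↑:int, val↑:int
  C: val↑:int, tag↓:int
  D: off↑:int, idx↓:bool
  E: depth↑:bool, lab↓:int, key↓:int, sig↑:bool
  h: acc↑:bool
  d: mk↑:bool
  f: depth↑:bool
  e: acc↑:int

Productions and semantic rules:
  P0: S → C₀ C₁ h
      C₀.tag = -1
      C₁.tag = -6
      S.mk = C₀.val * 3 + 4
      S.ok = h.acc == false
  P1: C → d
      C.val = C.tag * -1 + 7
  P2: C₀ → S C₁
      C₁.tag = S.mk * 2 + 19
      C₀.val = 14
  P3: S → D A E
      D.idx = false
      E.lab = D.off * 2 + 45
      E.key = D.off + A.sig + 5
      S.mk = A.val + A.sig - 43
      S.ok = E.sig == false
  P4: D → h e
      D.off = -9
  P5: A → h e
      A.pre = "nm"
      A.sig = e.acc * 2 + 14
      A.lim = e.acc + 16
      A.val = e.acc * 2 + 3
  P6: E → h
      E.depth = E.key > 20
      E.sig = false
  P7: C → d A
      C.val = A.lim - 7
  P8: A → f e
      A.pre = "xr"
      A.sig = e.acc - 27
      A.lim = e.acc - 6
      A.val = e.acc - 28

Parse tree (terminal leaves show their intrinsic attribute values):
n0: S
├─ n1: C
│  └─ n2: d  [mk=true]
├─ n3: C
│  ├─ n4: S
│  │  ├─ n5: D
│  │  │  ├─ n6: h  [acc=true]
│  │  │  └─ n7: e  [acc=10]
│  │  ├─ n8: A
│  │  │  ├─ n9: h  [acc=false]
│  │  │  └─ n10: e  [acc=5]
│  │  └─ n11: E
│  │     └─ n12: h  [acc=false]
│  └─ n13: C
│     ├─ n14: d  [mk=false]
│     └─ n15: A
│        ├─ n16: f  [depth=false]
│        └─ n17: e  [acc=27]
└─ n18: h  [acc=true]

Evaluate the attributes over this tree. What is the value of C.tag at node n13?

1. n1.tag = -1  [-1]
2. n2.mk = true  [terminal]
3. n1.val = 8  [C.tag * -1 + 7]
4. n3.tag = -6  [-6]
5. n5.idx = false  [false]
6. n6.acc = true  [terminal]
7. n7.acc = 10  [terminal]
8. n5.off = -9  [-9]
9. n9.acc = false  [terminal]
10. n10.acc = 5  [terminal]
11. n8.pre = "nm"  ["nm"]
12. n8.sig = 24  [e.acc * 2 + 14]
13. n8.lim = 21  [e.acc + 16]
14. n8.val = 13  [e.acc * 2 + 3]
15. n11.lab = 27  [D.off * 2 + 45]
16. n11.key = 20  [D.off + A.sig + 5]
17. n12.acc = false  [terminal]
18. n11.depth = false  [E.key > 20]
19. n11.sig = false  [false]
20. n4.mk = -6  [A.val + A.sig - 43]
21. n4.ok = true  [E.sig == false]
22. n13.tag = 7  [S.mk * 2 + 19]
23. n14.mk = false  [terminal]
24. n16.depth = false  [terminal]
25. n17.acc = 27  [terminal]
26. n15.pre = "xr"  ["xr"]
27. n15.sig = 0  [e.acc - 27]
28. n15.lim = 21  [e.acc - 6]
29. n15.val = -1  [e.acc - 28]
30. n13.val = 14  [A.lim - 7]
31. n3.val = 14  [14]
32. n18.acc = true  [terminal]
33. n0.mk = 28  [C₀.val * 3 + 4]
34. n0.ok = false  [h.acc == false]

7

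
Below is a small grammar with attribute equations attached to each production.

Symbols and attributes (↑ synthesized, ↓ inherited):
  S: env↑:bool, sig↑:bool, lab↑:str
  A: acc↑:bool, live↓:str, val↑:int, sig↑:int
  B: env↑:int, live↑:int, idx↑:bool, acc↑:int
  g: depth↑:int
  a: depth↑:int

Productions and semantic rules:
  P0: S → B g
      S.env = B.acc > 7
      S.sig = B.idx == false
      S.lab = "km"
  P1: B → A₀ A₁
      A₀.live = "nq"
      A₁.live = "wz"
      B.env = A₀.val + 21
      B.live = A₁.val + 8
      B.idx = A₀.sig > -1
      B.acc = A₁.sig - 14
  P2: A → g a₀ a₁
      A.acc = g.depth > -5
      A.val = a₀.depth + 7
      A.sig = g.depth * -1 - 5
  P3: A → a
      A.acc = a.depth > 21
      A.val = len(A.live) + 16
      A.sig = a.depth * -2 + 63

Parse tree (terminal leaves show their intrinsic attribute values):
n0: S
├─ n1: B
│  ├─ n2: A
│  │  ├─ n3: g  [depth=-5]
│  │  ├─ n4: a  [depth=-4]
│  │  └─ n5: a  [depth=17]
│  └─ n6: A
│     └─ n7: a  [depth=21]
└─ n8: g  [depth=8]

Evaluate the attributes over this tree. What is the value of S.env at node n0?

false

1. n2.live = "nq"  ["nq"]
2. n3.depth = -5  [terminal]
3. n4.depth = -4  [terminal]
4. n5.depth = 17  [terminal]
5. n2.acc = false  [g.depth > -5]
6. n2.val = 3  [a₀.depth + 7]
7. n2.sig = 0  [g.depth * -1 - 5]
8. n6.live = "wz"  ["wz"]
9. n7.depth = 21  [terminal]
10. n6.acc = false  [a.depth > 21]
11. n6.val = 18  [len(A.live) + 16]
12. n6.sig = 21  [a.depth * -2 + 63]
13. n1.env = 24  [A₀.val + 21]
14. n1.live = 26  [A₁.val + 8]
15. n1.idx = true  [A₀.sig > -1]
16. n1.acc = 7  [A₁.sig - 14]
17. n8.depth = 8  [terminal]
18. n0.env = false  [B.acc > 7]
19. n0.sig = false  [B.idx == false]
20. n0.lab = "km"  ["km"]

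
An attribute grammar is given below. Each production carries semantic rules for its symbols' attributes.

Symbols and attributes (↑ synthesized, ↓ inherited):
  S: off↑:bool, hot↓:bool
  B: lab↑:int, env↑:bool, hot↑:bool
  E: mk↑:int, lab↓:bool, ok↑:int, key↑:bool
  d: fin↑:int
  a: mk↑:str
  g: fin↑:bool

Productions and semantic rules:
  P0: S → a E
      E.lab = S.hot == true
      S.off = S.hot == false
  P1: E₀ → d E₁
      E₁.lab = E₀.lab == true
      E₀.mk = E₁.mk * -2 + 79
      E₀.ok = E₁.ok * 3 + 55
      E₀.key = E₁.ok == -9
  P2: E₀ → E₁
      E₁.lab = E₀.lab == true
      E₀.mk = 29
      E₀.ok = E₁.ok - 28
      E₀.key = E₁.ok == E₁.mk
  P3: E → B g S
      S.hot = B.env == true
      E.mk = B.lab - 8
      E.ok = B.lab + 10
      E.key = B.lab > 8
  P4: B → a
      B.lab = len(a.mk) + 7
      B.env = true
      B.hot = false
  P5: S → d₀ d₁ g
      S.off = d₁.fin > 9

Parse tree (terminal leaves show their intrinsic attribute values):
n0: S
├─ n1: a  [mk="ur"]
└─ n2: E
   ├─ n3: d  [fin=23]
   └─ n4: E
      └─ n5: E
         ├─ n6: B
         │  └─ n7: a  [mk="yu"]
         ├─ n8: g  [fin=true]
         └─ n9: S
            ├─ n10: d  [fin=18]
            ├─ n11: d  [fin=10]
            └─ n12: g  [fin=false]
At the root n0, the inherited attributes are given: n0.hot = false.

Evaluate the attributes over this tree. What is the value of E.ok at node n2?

28

1. n0.hot = false  [given at root]
2. n1.mk = "ur"  [terminal]
3. n2.lab = false  [S.hot == true]
4. n3.fin = 23  [terminal]
5. n4.lab = false  [E₀.lab == true]
6. n5.lab = false  [E₀.lab == true]
7. n7.mk = "yu"  [terminal]
8. n6.lab = 9  [len(a.mk) + 7]
9. n6.env = true  [true]
10. n6.hot = false  [false]
11. n8.fin = true  [terminal]
12. n9.hot = true  [B.env == true]
13. n10.fin = 18  [terminal]
14. n11.fin = 10  [terminal]
15. n12.fin = false  [terminal]
16. n9.off = true  [d₁.fin > 9]
17. n5.mk = 1  [B.lab - 8]
18. n5.ok = 19  [B.lab + 10]
19. n5.key = true  [B.lab > 8]
20. n4.mk = 29  [29]
21. n4.ok = -9  [E₁.ok - 28]
22. n4.key = false  [E₁.ok == E₁.mk]
23. n2.mk = 21  [E₁.mk * -2 + 79]
24. n2.ok = 28  [E₁.ok * 3 + 55]
25. n2.key = true  [E₁.ok == -9]
26. n0.off = true  [S.hot == false]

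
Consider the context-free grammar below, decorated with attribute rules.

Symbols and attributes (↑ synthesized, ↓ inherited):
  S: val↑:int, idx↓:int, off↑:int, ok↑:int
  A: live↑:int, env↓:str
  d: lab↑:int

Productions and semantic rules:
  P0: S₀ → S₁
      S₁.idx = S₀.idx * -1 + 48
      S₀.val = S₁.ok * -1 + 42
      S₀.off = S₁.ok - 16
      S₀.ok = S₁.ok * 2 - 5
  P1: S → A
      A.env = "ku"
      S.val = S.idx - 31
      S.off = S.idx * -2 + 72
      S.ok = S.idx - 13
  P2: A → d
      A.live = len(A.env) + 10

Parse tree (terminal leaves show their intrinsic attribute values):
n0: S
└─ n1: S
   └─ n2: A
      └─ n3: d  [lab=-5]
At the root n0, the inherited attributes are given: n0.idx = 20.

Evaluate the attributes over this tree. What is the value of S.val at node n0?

27

1. n0.idx = 20  [given at root]
2. n1.idx = 28  [S₀.idx * -1 + 48]
3. n2.env = "ku"  ["ku"]
4. n3.lab = -5  [terminal]
5. n2.live = 12  [len(A.env) + 10]
6. n1.val = -3  [S.idx - 31]
7. n1.off = 16  [S.idx * -2 + 72]
8. n1.ok = 15  [S.idx - 13]
9. n0.val = 27  [S₁.ok * -1 + 42]
10. n0.off = -1  [S₁.ok - 16]
11. n0.ok = 25  [S₁.ok * 2 - 5]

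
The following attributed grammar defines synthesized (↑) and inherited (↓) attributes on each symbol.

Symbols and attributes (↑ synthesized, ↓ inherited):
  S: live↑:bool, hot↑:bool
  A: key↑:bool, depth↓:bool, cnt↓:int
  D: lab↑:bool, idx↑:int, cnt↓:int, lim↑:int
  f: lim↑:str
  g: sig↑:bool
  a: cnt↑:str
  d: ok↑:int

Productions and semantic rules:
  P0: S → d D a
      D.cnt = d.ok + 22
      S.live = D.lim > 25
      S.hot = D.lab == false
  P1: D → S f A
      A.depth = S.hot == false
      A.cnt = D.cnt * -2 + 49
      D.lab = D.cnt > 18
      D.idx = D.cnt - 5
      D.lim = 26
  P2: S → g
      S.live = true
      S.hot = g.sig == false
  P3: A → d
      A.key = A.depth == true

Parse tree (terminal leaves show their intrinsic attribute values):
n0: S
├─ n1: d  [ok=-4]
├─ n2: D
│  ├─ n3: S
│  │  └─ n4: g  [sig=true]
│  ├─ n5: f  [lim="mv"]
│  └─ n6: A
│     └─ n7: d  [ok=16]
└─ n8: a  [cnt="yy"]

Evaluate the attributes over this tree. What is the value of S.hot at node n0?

true

1. n1.ok = -4  [terminal]
2. n2.cnt = 18  [d.ok + 22]
3. n4.sig = true  [terminal]
4. n3.live = true  [true]
5. n3.hot = false  [g.sig == false]
6. n5.lim = "mv"  [terminal]
7. n6.depth = true  [S.hot == false]
8. n6.cnt = 13  [D.cnt * -2 + 49]
9. n7.ok = 16  [terminal]
10. n6.key = true  [A.depth == true]
11. n2.lab = false  [D.cnt > 18]
12. n2.idx = 13  [D.cnt - 5]
13. n2.lim = 26  [26]
14. n8.cnt = "yy"  [terminal]
15. n0.live = true  [D.lim > 25]
16. n0.hot = true  [D.lab == false]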